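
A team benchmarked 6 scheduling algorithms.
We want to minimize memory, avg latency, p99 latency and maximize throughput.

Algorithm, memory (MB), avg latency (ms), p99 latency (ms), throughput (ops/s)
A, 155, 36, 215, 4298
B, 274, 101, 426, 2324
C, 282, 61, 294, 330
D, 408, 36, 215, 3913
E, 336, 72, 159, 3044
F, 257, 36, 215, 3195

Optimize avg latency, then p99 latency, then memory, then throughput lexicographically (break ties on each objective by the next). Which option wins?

A

First minimize avg latency: best is 36, kept {A, D, F}.
Then minimize p99 latency: best is 215, kept {A, D, F}.
Then minimize memory: best is 155, kept {A}.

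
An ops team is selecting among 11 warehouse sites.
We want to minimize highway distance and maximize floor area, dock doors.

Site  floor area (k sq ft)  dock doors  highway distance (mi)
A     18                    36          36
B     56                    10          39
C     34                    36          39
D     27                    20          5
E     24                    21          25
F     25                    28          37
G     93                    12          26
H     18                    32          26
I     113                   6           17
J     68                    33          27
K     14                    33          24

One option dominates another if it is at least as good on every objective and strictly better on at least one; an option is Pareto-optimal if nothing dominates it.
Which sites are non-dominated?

A: not dominated.
B: dominated by G (floor area 93≥56, dock doors 12≥10, highway distance 26≤39).
C: not dominated.
D: not dominated (best highway distance).
E: not dominated.
F: dominated by J (floor area 68≥25, dock doors 33≥28, highway distance 27≤37).
G: not dominated.
H: not dominated.
I: not dominated (best floor area).
J: not dominated.
K: not dominated.

A, C, D, E, G, H, I, J, K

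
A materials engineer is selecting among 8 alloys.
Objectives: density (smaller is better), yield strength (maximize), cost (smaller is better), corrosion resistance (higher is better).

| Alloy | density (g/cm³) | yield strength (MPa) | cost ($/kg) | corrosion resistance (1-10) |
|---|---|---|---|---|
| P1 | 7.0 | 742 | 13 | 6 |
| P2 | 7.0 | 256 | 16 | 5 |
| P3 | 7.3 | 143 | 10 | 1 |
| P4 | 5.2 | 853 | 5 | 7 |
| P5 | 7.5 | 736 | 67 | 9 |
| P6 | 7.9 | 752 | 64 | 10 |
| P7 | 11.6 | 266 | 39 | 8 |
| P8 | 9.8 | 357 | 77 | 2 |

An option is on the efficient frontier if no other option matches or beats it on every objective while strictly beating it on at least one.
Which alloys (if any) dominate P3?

P4: density 5.2≤7.3, yield strength 853≥143, cost 5≤10, corrosion resistance 7≥1 — dominates P3.
Others (P1, P2, P5, P6, P7, P8) are each worse than P3 on at least one objective.

P4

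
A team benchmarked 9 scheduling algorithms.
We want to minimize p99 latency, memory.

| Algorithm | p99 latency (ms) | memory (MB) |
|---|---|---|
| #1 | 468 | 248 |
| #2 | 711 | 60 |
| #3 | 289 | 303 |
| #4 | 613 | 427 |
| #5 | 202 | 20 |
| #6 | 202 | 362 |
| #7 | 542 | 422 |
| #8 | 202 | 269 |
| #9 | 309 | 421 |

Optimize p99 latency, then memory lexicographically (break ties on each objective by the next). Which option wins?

#5

First minimize p99 latency: best is 202, kept {#5, #6, #8}.
Then minimize memory: best is 20, kept {#5}.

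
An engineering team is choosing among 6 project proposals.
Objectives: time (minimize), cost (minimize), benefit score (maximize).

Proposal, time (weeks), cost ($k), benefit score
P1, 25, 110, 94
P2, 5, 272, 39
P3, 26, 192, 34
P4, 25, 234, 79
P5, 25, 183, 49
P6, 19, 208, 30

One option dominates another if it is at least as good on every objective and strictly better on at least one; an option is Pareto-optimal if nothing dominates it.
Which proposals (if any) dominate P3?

P1: time 25≤26, cost 110≤192, benefit score 94≥34 — dominates P3.
P5: time 25≤26, cost 183≤192, benefit score 49≥34 — dominates P3.
Others (P2, P4, P6) are each worse than P3 on at least one objective.

P1, P5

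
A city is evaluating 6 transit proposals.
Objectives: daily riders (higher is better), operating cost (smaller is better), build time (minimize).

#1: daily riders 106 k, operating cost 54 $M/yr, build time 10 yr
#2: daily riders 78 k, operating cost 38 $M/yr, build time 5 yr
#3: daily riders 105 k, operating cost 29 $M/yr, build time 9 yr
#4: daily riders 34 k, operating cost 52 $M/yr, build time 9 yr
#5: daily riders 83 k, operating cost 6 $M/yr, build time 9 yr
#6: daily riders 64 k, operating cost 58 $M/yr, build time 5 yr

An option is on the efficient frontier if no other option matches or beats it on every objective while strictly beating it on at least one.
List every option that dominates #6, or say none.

#2: daily riders 78≥64, operating cost 38≤58, build time 5≤5 — dominates #6.
Others (#1, #3, #4, #5) are each worse than #6 on at least one objective.

#2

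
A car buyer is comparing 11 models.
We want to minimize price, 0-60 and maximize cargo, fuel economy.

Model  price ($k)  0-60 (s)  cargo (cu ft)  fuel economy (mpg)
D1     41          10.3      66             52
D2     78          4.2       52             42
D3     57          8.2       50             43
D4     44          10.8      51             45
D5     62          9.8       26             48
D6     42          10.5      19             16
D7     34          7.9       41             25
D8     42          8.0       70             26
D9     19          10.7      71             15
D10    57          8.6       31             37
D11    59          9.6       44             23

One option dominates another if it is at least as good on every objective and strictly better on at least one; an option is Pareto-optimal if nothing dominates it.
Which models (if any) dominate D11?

D3, D8

D3: price 57≤59, 0-60 8.2≤9.6, cargo 50≥44, fuel economy 43≥23 — dominates D11.
D8: price 42≤59, 0-60 8.0≤9.6, cargo 70≥44, fuel economy 26≥23 — dominates D11.
Others (D1, D2, D4, D5, D6, D7, D9, D10) are each worse than D11 on at least one objective.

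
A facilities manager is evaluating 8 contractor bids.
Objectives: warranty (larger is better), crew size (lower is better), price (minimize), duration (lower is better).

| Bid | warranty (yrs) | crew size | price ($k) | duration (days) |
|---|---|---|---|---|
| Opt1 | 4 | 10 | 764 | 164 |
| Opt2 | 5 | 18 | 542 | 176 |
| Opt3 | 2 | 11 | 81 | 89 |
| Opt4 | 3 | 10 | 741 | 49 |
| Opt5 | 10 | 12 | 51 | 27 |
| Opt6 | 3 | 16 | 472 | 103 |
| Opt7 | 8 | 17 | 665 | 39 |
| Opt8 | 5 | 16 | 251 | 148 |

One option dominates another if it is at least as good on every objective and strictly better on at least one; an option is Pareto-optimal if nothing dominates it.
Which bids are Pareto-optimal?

Opt1: not dominated.
Opt2: dominated by Opt5 (warranty 10≥5, crew size 12≤18, price 51≤542, duration 27≤176).
Opt3: not dominated.
Opt4: not dominated.
Opt5: not dominated (best warranty).
Opt6: dominated by Opt5 (warranty 10≥3, crew size 12≤16, price 51≤472, duration 27≤103).
Opt7: dominated by Opt5 (warranty 10≥8, crew size 12≤17, price 51≤665, duration 27≤39).
Opt8: dominated by Opt5 (warranty 10≥5, crew size 12≤16, price 51≤251, duration 27≤148).

Opt1, Opt3, Opt4, Opt5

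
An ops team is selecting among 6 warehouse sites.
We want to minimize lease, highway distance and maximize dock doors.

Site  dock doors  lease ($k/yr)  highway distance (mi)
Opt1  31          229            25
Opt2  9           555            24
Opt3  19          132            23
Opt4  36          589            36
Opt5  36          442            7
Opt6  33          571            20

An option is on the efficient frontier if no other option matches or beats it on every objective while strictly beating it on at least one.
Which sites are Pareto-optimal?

Opt1, Opt3, Opt5

Opt1: not dominated.
Opt2: dominated by Opt3 (dock doors 19≥9, lease 132≤555, highway distance 23≤24).
Opt3: not dominated (best lease).
Opt4: dominated by Opt5 (dock doors 36≥36, lease 442≤589, highway distance 7≤36).
Opt5: not dominated (best highway distance).
Opt6: dominated by Opt5 (dock doors 36≥33, lease 442≤571, highway distance 7≤20).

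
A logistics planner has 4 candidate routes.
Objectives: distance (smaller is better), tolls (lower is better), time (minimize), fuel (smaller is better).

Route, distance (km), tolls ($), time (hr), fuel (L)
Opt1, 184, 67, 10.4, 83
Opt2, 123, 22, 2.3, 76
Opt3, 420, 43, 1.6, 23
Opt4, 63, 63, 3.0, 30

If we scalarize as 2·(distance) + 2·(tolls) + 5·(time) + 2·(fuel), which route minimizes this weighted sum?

Opt1: 2·184 + 2·67 + 5·10.4 + 2·83 = 720.0
Opt2: 2·123 + 2·22 + 5·2.3 + 2·76 = 453.5
Opt3: 2·420 + 2·43 + 5·1.6 + 2·23 = 980.0
Opt4: 2·63 + 2·63 + 5·3.0 + 2·30 = 327.0
Lowest: Opt4 at 327.0.

Opt4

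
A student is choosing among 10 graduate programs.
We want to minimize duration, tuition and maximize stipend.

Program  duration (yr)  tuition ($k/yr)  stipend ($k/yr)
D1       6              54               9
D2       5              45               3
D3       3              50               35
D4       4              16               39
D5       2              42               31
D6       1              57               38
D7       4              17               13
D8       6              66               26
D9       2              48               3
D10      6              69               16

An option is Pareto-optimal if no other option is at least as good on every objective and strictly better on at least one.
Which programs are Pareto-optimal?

D1: dominated by D3 (duration 3≤6, tuition 50≤54, stipend 35≥9).
D2: dominated by D4 (duration 4≤5, tuition 16≤45, stipend 39≥3).
D3: not dominated.
D4: not dominated (best tuition).
D5: not dominated.
D6: not dominated (best duration).
D7: dominated by D4 (duration 4≤4, tuition 16≤17, stipend 39≥13).
D8: dominated by D3 (duration 3≤6, tuition 50≤66, stipend 35≥26).
D9: dominated by D5 (duration 2≤2, tuition 42≤48, stipend 31≥3).
D10: dominated by D3 (duration 3≤6, tuition 50≤69, stipend 35≥16).

D3, D4, D5, D6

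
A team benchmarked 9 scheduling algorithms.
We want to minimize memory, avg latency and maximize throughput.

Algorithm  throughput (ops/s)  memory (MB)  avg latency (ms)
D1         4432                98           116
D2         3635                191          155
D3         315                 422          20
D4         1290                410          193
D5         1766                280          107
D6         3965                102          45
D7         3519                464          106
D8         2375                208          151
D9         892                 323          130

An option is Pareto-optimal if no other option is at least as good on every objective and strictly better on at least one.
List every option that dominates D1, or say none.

none

D2: worse on throughput (3635 vs 4432).
D3: worse on throughput (315 vs 4432).
D4: worse on throughput (1290 vs 4432).
D5: worse on throughput (1766 vs 4432).
D6: worse on throughput (3965 vs 4432).
D7: worse on throughput (3519 vs 4432).
D8: worse on throughput (2375 vs 4432).
D9: worse on throughput (892 vs 4432).
No option dominates D1.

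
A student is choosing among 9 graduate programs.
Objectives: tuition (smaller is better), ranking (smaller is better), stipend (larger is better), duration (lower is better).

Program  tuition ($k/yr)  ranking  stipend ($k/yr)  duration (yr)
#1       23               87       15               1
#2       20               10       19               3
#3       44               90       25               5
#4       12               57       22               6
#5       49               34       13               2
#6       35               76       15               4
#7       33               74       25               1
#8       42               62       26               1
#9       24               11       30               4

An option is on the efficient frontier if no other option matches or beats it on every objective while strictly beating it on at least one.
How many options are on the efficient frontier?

#1: not dominated.
#2: not dominated (best ranking).
#3: dominated by #7 (tuition 33≤44, ranking 74≤90, stipend 25≥25, duration 1≤5).
#4: not dominated (best tuition).
#5: not dominated.
#6: dominated by #2 (tuition 20≤35, ranking 10≤76, stipend 19≥15, duration 3≤4).
#7: not dominated.
#8: not dominated.
#9: not dominated (best stipend).
Pareto-optimal: #1, #2, #4, #5, #7, #8, #9 → 7.

7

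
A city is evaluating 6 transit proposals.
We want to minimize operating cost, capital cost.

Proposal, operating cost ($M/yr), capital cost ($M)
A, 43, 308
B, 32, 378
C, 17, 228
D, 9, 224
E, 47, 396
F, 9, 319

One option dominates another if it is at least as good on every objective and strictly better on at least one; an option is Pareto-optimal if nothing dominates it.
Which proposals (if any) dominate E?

A: operating cost 43≤47, capital cost 308≤396 — dominates E.
B: operating cost 32≤47, capital cost 378≤396 — dominates E.
C: operating cost 17≤47, capital cost 228≤396 — dominates E.
D: operating cost 9≤47, capital cost 224≤396 — dominates E.
F: operating cost 9≤47, capital cost 319≤396 — dominates E.

A, B, C, D, F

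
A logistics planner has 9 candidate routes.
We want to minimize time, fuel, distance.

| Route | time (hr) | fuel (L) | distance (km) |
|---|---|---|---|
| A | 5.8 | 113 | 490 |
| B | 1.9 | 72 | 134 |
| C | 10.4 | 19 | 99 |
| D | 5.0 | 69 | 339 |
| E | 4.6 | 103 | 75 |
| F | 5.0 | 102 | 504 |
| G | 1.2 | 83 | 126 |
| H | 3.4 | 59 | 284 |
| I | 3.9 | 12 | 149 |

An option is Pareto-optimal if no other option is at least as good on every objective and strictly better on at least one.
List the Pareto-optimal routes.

A: dominated by B (time 1.9≤5.8, fuel 72≤113, distance 134≤490).
B: not dominated.
C: not dominated.
D: dominated by H (time 3.4≤5.0, fuel 59≤69, distance 284≤339).
E: not dominated (best distance).
F: dominated by B (time 1.9≤5.0, fuel 72≤102, distance 134≤504).
G: not dominated (best time).
H: not dominated.
I: not dominated (best fuel).

B, C, E, G, H, I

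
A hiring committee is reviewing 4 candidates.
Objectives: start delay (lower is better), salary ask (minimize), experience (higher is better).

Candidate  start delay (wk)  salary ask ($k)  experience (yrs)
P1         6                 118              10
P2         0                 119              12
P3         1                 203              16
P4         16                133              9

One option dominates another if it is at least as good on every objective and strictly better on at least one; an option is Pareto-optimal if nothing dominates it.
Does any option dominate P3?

No

P1: worse on start delay (6 vs 1).
P2: worse on experience (12 vs 16).
P4: worse on start delay (16 vs 1).
No option is at least as good as P3 on every objective and strictly better on one.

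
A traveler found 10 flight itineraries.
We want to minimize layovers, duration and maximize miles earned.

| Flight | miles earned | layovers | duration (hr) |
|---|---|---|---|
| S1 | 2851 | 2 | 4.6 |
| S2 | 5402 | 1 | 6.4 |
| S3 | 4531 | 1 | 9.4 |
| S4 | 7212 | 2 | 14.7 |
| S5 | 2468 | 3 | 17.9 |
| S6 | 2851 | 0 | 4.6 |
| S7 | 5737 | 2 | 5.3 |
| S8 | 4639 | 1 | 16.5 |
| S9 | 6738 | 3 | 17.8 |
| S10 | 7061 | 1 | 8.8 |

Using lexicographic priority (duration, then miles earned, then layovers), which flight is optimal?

First minimize duration: best is 4.6, kept {S1, S6}.
Then maximize miles earned: best is 2851, kept {S1, S6}.
Then minimize layovers: best is 0, kept {S6}.

S6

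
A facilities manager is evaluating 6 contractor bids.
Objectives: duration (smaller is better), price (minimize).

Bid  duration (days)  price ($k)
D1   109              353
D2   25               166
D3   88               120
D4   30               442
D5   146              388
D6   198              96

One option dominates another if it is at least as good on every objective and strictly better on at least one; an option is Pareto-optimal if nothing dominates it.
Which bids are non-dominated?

D2, D3, D6

D1: dominated by D2 (duration 25≤109, price 166≤353).
D2: not dominated (best duration).
D3: not dominated.
D4: dominated by D2 (duration 25≤30, price 166≤442).
D5: dominated by D1 (duration 109≤146, price 353≤388).
D6: not dominated (best price).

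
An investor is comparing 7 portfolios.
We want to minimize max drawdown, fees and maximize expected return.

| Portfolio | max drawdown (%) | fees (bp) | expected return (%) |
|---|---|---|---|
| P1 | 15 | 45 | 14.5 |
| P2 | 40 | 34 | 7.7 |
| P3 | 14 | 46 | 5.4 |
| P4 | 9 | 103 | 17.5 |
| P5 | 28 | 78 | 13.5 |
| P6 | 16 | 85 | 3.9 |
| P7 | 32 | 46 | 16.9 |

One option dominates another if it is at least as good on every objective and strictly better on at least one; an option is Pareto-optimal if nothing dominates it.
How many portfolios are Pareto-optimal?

P1: not dominated.
P2: not dominated (best fees).
P3: not dominated.
P4: not dominated (best max drawdown).
P5: dominated by P1 (max drawdown 15≤28, fees 45≤78, expected return 14.5≥13.5).
P6: dominated by P1 (max drawdown 15≤16, fees 45≤85, expected return 14.5≥3.9).
P7: not dominated.
Pareto-optimal: P1, P2, P3, P4, P7 → 5.

5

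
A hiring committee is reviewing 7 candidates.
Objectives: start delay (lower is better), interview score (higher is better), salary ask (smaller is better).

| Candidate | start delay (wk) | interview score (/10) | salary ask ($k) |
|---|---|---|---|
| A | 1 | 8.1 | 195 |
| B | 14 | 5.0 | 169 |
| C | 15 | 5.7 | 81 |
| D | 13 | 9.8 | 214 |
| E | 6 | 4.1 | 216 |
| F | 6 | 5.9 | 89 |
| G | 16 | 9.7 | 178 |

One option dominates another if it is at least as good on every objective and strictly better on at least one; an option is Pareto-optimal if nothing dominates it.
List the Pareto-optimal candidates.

A: not dominated (best start delay).
B: dominated by F (start delay 6≤14, interview score 5.9≥5.0, salary ask 89≤169).
C: not dominated (best salary ask).
D: not dominated (best interview score).
E: dominated by A (start delay 1≤6, interview score 8.1≥4.1, salary ask 195≤216).
F: not dominated.
G: not dominated.

A, C, D, F, G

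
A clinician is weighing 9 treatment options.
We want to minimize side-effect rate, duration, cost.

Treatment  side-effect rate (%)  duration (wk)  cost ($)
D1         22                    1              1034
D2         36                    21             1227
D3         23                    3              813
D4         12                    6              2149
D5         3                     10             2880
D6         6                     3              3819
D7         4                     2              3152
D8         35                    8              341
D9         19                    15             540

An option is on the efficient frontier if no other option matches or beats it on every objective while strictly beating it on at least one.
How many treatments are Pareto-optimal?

7

D1: not dominated (best duration).
D2: dominated by D1 (side-effect rate 22≤36, duration 1≤21, cost 1034≤1227).
D3: not dominated.
D4: not dominated.
D5: not dominated (best side-effect rate).
D6: dominated by D7 (side-effect rate 4≤6, duration 2≤3, cost 3152≤3819).
D7: not dominated.
D8: not dominated (best cost).
D9: not dominated.
Pareto-optimal: D1, D3, D4, D5, D7, D8, D9 → 7.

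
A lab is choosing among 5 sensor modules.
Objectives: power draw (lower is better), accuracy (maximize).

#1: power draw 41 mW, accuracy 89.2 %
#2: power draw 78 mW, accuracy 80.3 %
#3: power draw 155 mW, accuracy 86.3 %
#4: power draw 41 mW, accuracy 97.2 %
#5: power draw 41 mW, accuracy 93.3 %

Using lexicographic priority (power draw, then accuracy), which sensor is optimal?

First minimize power draw: best is 41, kept {#1, #4, #5}.
Then maximize accuracy: best is 97.2, kept {#4}.

#4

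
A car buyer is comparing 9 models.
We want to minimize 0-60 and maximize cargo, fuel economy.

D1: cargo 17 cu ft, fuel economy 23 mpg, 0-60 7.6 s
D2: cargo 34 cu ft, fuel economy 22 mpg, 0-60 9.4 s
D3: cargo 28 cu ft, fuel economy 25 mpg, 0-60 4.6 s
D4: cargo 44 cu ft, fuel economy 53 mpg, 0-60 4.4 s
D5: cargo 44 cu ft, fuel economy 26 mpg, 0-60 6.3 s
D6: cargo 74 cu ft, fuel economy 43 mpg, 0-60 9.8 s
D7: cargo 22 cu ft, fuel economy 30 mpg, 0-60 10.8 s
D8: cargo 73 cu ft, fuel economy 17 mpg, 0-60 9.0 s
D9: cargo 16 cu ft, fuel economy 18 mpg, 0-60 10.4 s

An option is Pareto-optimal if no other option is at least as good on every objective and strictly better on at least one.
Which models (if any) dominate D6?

none

D1: worse on cargo (17 vs 74).
D2: worse on cargo (34 vs 74).
D3: worse on cargo (28 vs 74).
D4: worse on cargo (44 vs 74).
D5: worse on cargo (44 vs 74).
D7: worse on cargo (22 vs 74).
D8: worse on cargo (73 vs 74).
D9: worse on cargo (16 vs 74).
No option dominates D6.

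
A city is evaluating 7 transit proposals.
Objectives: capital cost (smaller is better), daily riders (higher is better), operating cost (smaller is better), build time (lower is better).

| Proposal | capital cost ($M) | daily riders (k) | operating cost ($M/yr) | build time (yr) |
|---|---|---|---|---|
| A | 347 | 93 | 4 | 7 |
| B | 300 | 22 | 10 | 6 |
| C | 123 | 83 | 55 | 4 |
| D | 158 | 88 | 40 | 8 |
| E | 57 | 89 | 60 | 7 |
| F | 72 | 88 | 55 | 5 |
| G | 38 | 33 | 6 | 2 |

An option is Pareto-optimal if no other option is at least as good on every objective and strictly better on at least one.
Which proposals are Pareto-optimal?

A, C, D, E, F, G

A: not dominated (best daily riders).
B: dominated by G (capital cost 38≤300, daily riders 33≥22, operating cost 6≤10, build time 2≤6).
C: not dominated.
D: not dominated.
E: not dominated.
F: not dominated.
G: not dominated (best capital cost).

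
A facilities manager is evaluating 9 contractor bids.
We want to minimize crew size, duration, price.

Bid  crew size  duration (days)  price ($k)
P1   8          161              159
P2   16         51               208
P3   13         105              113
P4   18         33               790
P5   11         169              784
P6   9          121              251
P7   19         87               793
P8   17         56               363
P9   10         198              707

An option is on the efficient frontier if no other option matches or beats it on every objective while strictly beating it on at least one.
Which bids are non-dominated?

P1: not dominated (best crew size).
P2: not dominated.
P3: not dominated (best price).
P4: not dominated (best duration).
P5: dominated by P1 (crew size 8≤11, duration 161≤169, price 159≤784).
P6: not dominated.
P7: dominated by P2 (crew size 16≤19, duration 51≤87, price 208≤793).
P8: dominated by P2 (crew size 16≤17, duration 51≤56, price 208≤363).
P9: dominated by P1 (crew size 8≤10, duration 161≤198, price 159≤707).

P1, P2, P3, P4, P6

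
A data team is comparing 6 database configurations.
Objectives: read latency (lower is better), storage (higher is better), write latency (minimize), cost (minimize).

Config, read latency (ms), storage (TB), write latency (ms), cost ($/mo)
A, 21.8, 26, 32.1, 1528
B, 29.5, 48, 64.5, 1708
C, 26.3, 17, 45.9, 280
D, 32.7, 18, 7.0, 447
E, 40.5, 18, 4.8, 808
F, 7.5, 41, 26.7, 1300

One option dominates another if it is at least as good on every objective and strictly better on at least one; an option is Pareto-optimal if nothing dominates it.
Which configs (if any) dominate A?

F

F: read latency 7.5≤21.8, storage 41≥26, write latency 26.7≤32.1, cost 1300≤1528 — dominates A.
Others (B, C, D, E) are each worse than A on at least one objective.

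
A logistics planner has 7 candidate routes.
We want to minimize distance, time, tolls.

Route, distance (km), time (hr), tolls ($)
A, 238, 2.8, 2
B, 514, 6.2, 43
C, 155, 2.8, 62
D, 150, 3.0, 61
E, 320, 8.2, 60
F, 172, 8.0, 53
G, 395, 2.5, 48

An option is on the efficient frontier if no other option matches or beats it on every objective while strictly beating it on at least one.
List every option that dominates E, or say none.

A, F

A: distance 238≤320, time 2.8≤8.2, tolls 2≤60 — dominates E.
F: distance 172≤320, time 8.0≤8.2, tolls 53≤60 — dominates E.
Others (B, C, D, G) are each worse than E on at least one objective.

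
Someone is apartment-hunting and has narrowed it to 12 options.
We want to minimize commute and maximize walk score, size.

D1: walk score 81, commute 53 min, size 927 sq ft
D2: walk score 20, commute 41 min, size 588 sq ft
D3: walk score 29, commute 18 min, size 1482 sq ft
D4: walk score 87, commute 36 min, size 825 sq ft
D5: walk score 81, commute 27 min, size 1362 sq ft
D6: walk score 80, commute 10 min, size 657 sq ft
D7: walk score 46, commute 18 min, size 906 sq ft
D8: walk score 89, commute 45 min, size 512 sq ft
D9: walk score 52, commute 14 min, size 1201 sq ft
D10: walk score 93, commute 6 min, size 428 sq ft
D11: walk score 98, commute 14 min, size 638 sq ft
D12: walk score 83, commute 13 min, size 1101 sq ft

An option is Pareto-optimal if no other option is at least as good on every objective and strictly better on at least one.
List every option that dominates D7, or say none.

D9, D12

D9: walk score 52≥46, commute 14≤18, size 1201≥906 — dominates D7.
D12: walk score 83≥46, commute 13≤18, size 1101≥906 — dominates D7.
Others (D1, D2, D3, D4, D5, D6, D8, D10, D11) are each worse than D7 on at least one objective.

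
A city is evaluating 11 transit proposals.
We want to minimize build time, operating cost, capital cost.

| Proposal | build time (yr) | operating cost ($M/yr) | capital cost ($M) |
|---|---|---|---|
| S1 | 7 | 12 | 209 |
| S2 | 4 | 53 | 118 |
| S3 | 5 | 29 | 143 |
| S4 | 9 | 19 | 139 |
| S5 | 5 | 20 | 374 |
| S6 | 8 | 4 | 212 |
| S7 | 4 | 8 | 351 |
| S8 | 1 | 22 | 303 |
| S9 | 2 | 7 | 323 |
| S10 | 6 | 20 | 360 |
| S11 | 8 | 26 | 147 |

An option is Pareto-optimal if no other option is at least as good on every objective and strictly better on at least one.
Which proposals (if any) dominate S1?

none

S2: worse on operating cost (53 vs 12).
S3: worse on operating cost (29 vs 12).
S4: worse on build time (9 vs 7).
S5: worse on operating cost (20 vs 12).
S6: worse on build time (8 vs 7).
S7: worse on capital cost (351 vs 209).
S8: worse on operating cost (22 vs 12).
S9: worse on capital cost (323 vs 209).
S10: worse on operating cost (20 vs 12).
S11: worse on build time (8 vs 7).
No option dominates S1.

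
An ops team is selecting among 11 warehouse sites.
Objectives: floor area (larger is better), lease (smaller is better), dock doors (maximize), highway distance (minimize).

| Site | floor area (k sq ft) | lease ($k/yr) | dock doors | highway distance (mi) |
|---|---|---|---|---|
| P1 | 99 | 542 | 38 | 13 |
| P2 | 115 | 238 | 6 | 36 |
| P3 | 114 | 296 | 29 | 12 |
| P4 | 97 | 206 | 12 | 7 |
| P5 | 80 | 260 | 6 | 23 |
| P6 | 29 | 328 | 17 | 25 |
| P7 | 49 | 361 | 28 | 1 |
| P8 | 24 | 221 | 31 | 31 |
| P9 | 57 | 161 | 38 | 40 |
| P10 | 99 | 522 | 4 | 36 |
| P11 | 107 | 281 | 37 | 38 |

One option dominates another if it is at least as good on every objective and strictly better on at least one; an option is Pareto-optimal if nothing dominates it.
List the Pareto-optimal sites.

P1: not dominated.
P2: not dominated (best floor area).
P3: not dominated.
P4: not dominated.
P5: dominated by P4 (floor area 97≥80, lease 206≤260, dock doors 12≥6, highway distance 7≤23).
P6: dominated by P3 (floor area 114≥29, lease 296≤328, dock doors 29≥17, highway distance 12≤25).
P7: not dominated (best highway distance).
P8: not dominated.
P9: not dominated (best lease).
P10: dominated by P2 (floor area 115≥99, lease 238≤522, dock doors 6≥4, highway distance 36≤36).
P11: not dominated.

P1, P2, P3, P4, P7, P8, P9, P11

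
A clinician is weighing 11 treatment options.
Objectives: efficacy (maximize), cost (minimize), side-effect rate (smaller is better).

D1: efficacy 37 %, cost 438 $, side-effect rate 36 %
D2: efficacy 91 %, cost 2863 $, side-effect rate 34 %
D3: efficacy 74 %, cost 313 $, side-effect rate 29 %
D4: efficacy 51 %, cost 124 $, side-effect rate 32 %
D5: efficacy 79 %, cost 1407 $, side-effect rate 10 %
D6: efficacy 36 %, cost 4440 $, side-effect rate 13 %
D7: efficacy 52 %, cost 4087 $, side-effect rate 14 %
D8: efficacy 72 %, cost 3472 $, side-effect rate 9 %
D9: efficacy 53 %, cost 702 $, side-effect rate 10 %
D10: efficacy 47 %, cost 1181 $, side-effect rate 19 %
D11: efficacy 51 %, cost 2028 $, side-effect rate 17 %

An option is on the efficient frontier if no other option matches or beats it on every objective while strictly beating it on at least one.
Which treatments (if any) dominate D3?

D1: worse on efficacy (37 vs 74).
D2: worse on cost (2863 vs 313).
D4: worse on efficacy (51 vs 74).
D5: worse on cost (1407 vs 313).
D6: worse on efficacy (36 vs 74).
D7: worse on efficacy (52 vs 74).
D8: worse on efficacy (72 vs 74).
D9: worse on efficacy (53 vs 74).
D10: worse on efficacy (47 vs 74).
D11: worse on efficacy (51 vs 74).
No option dominates D3.

none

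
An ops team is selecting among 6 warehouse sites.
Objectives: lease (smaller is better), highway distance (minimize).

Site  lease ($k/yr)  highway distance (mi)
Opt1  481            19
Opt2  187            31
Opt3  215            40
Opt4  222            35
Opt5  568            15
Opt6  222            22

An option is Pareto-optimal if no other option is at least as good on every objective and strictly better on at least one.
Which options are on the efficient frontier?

Opt1: not dominated.
Opt2: not dominated (best lease).
Opt3: dominated by Opt2 (lease 187≤215, highway distance 31≤40).
Opt4: dominated by Opt2 (lease 187≤222, highway distance 31≤35).
Opt5: not dominated (best highway distance).
Opt6: not dominated.

Opt1, Opt2, Opt5, Opt6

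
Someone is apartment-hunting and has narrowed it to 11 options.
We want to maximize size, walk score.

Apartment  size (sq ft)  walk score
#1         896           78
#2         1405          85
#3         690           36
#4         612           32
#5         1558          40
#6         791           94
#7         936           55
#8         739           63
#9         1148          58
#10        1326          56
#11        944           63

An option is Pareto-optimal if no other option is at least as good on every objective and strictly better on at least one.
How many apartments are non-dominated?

3

#1: dominated by #2 (size 1405≥896, walk score 85≥78).
#2: not dominated.
#3: dominated by #1 (size 896≥690, walk score 78≥36).
#4: dominated by #1 (size 896≥612, walk score 78≥32).
#5: not dominated (best size).
#6: not dominated (best walk score).
#7: dominated by #2 (size 1405≥936, walk score 85≥55).
#8: dominated by #1 (size 896≥739, walk score 78≥63).
#9: dominated by #2 (size 1405≥1148, walk score 85≥58).
#10: dominated by #2 (size 1405≥1326, walk score 85≥56).
#11: dominated by #2 (size 1405≥944, walk score 85≥63).
Pareto-optimal: #2, #5, #6 → 3.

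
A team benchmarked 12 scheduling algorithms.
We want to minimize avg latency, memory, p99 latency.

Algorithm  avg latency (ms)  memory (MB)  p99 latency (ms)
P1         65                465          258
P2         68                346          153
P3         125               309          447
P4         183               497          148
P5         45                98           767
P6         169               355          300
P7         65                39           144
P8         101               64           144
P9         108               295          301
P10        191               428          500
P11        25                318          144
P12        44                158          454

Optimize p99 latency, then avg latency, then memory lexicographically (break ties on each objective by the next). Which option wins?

First minimize p99 latency: best is 144, kept {P7, P8, P11}.
Then minimize avg latency: best is 25, kept {P11}.

P11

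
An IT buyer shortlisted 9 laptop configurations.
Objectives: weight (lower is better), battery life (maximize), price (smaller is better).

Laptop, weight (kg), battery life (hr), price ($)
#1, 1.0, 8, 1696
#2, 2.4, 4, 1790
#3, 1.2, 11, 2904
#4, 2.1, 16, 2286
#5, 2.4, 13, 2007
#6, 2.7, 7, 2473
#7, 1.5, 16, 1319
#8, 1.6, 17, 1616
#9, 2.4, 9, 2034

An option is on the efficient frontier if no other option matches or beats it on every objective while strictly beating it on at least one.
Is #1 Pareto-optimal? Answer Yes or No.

#2: worse on weight (2.4 vs 1.0).
#3: worse on weight (1.2 vs 1.0).
#4: worse on weight (2.1 vs 1.0).
#5: worse on weight (2.4 vs 1.0).
#6: worse on weight (2.7 vs 1.0).
#7: worse on weight (1.5 vs 1.0).
#8: worse on weight (1.6 vs 1.0).
#9: worse on weight (2.4 vs 1.0).
No option is at least as good as #1 on every objective and strictly better on one.

Yes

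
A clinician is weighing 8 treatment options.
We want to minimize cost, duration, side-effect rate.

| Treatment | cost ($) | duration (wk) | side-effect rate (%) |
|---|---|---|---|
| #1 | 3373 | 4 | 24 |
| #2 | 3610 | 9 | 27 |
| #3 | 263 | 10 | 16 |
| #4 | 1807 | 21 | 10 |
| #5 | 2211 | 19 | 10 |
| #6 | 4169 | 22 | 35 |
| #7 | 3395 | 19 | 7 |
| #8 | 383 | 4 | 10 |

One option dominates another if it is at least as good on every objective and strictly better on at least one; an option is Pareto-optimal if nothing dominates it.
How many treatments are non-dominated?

3

#1: dominated by #8 (cost 383≤3373, duration 4≤4, side-effect rate 10≤24).
#2: dominated by #1 (cost 3373≤3610, duration 4≤9, side-effect rate 24≤27).
#3: not dominated (best cost).
#4: dominated by #8 (cost 383≤1807, duration 4≤21, side-effect rate 10≤10).
#5: dominated by #8 (cost 383≤2211, duration 4≤19, side-effect rate 10≤10).
#6: dominated by #1 (cost 3373≤4169, duration 4≤22, side-effect rate 24≤35).
#7: not dominated (best side-effect rate).
#8: not dominated.
Pareto-optimal: #3, #7, #8 → 3.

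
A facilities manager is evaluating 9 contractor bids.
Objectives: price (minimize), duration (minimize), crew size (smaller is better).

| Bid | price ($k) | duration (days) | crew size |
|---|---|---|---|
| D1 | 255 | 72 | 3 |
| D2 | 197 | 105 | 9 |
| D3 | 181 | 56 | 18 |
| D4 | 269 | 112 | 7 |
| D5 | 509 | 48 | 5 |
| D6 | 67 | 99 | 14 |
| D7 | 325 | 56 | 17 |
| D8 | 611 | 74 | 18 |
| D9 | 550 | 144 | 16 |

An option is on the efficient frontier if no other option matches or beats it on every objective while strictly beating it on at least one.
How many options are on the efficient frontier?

D1: not dominated (best crew size).
D2: not dominated.
D3: not dominated.
D4: dominated by D1 (price 255≤269, duration 72≤112, crew size 3≤7).
D5: not dominated (best duration).
D6: not dominated (best price).
D7: not dominated.
D8: dominated by D1 (price 255≤611, duration 72≤74, crew size 3≤18).
D9: dominated by D1 (price 255≤550, duration 72≤144, crew size 3≤16).
Pareto-optimal: D1, D2, D3, D5, D6, D7 → 6.

6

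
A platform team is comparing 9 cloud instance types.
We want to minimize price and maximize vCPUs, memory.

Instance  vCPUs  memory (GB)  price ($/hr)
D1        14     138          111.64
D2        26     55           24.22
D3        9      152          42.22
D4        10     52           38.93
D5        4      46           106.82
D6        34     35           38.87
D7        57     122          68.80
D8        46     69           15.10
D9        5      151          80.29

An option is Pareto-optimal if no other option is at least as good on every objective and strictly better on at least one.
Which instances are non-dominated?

D1, D3, D7, D8

D1: not dominated.
D2: dominated by D8 (vCPUs 46≥26, memory 69≥55, price 15.10≤24.22).
D3: not dominated (best memory).
D4: dominated by D2 (vCPUs 26≥10, memory 55≥52, price 24.22≤38.93).
D5: dominated by D2 (vCPUs 26≥4, memory 55≥46, price 24.22≤106.82).
D6: dominated by D8 (vCPUs 46≥34, memory 69≥35, price 15.10≤38.87).
D7: not dominated (best vCPUs).
D8: not dominated (best price).
D9: dominated by D3 (vCPUs 9≥5, memory 152≥151, price 42.22≤80.29).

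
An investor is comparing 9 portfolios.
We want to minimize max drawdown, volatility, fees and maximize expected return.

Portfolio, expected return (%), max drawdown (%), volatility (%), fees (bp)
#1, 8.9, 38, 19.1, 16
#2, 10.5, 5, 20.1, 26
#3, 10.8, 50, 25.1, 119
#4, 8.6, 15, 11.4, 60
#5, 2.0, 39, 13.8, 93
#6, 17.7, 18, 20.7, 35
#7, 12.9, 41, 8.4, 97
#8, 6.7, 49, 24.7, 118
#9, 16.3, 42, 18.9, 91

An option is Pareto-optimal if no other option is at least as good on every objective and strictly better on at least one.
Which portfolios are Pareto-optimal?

#1, #2, #4, #6, #7, #9

#1: not dominated (best fees).
#2: not dominated (best max drawdown).
#3: dominated by #6 (expected return 17.7≥10.8, max drawdown 18≤50, volatility 20.7≤25.1, fees 35≤119).
#4: not dominated.
#5: dominated by #4 (expected return 8.6≥2.0, max drawdown 15≤39, volatility 11.4≤13.8, fees 60≤93).
#6: not dominated (best expected return).
#7: not dominated (best volatility).
#8: dominated by #1 (expected return 8.9≥6.7, max drawdown 38≤49, volatility 19.1≤24.7, fees 16≤118).
#9: not dominated.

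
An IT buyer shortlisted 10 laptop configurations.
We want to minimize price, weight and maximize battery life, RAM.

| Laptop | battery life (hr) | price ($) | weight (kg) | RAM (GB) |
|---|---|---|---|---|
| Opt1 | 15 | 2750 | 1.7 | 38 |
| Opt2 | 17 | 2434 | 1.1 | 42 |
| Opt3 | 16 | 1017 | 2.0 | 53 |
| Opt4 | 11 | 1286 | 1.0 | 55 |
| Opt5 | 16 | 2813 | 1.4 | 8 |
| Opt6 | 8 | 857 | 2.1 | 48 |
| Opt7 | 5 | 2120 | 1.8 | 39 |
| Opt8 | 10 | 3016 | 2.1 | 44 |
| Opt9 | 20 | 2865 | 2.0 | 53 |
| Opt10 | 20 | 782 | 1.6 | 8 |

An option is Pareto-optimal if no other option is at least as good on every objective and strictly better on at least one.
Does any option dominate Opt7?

Opt4 vs Opt7: battery life 11≥5, price 1286≤2120, weight 1.0≤1.8, RAM 55≥39 — Opt4 is at least as good on every objective and strictly better on at least one, so Opt4 dominates Opt7.

Yes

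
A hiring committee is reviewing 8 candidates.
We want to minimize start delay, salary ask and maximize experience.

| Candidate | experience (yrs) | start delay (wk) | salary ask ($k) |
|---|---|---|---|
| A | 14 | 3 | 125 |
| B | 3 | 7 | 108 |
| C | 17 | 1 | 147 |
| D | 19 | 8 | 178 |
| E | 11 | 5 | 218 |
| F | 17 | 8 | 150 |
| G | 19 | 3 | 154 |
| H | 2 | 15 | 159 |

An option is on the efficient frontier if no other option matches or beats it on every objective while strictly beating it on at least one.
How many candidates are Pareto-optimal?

4

A: not dominated.
B: not dominated (best salary ask).
C: not dominated (best start delay).
D: dominated by G (experience 19≥19, start delay 3≤8, salary ask 154≤178).
E: dominated by A (experience 14≥11, start delay 3≤5, salary ask 125≤218).
F: dominated by C (experience 17≥17, start delay 1≤8, salary ask 147≤150).
G: not dominated.
H: dominated by A (experience 14≥2, start delay 3≤15, salary ask 125≤159).
Pareto-optimal: A, B, C, G → 4.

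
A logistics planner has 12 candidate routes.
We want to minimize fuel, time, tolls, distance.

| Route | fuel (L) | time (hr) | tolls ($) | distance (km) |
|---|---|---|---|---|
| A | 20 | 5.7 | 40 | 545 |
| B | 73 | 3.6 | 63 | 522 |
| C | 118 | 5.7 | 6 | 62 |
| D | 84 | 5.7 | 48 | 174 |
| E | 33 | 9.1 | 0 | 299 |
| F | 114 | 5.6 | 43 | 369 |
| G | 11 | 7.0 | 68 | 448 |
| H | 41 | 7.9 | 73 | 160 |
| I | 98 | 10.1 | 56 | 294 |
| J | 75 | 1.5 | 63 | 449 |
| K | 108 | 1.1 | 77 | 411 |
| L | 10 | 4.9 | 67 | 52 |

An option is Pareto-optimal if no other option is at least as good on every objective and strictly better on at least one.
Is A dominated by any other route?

B: worse on fuel (73 vs 20).
C: worse on fuel (118 vs 20).
D: worse on fuel (84 vs 20).
E: worse on fuel (33 vs 20).
F: worse on fuel (114 vs 20).
G: worse on time (7.0 vs 5.7).
H: worse on fuel (41 vs 20).
I: worse on fuel (98 vs 20).
J: worse on fuel (75 vs 20).
K: worse on fuel (108 vs 20).
L: worse on tolls (67 vs 40).
No option is at least as good as A on every objective and strictly better on one.

No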